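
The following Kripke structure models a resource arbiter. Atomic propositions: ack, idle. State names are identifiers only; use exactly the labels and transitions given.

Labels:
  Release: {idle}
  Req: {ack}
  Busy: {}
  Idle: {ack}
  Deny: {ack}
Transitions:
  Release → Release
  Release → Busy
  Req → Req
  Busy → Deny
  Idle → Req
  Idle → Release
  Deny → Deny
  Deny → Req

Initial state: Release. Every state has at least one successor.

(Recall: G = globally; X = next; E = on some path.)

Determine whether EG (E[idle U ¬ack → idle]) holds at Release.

States satisfying E[idle U ¬ack → idle]: {Release, Req, Idle, Deny}.
States satisfying EG (E[idle U ¬ack → idle]): {Release, Req, Idle, Deny}.
Release ∈ Sat(EG (E[idle U ¬ack → idle])).

Yes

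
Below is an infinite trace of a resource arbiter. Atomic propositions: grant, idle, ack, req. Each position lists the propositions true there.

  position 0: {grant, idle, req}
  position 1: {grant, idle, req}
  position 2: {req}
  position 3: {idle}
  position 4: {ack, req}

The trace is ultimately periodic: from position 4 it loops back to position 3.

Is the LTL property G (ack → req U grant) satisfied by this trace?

ack → req U grant must hold at every position from 0 onward. It fails at position 4, so G (ack → req U grant) is false.
Positions where ack holds: 4.
Check req U grant at each: 4→fails.

Violated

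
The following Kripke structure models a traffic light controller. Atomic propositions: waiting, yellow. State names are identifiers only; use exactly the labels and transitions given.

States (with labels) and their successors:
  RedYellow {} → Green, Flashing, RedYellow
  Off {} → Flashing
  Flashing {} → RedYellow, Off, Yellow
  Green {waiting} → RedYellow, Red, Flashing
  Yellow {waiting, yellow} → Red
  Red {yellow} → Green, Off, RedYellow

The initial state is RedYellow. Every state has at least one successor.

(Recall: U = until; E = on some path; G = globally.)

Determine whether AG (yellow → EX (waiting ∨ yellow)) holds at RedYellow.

Holds

States satisfying yellow → EX (waiting ∨ yellow): {RedYellow, Off, Flashing, Green, Yellow, Red}.
States satisfying AG (yellow → EX (waiting ∨ yellow)): {RedYellow, Off, Flashing, Green, Yellow, Red}.
Every state reachable from RedYellow satisfies yellow → EX (waiting ∨ yellow).
RedYellow ∈ Sat(AG (yellow → EX (waiting ∨ yellow))).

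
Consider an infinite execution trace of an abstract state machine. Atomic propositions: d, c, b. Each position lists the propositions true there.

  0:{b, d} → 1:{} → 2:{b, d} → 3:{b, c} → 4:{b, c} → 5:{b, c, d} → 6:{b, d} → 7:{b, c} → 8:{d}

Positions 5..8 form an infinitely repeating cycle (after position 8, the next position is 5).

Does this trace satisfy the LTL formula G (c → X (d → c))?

Does not hold

c → X (d → c) must hold at every position from 0 onward. It fails at position 5, so G (c → X (d → c)) is false.
Positions where c holds: 3, 4, 5, 7.
Check X (d → c) at each: 3→ok, 4→ok, 5→fails, 7→fails.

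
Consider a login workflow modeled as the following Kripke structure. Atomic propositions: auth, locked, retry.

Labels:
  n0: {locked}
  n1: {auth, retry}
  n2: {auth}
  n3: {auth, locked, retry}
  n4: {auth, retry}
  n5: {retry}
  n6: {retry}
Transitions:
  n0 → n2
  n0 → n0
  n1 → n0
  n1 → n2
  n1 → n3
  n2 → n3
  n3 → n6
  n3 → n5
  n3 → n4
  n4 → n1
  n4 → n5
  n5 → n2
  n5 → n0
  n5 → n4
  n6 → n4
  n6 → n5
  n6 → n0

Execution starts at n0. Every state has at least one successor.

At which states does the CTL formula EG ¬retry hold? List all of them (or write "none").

{n0}

States satisfying ¬retry: {n0, n2}.
States satisfying EG ¬retry: {n0}.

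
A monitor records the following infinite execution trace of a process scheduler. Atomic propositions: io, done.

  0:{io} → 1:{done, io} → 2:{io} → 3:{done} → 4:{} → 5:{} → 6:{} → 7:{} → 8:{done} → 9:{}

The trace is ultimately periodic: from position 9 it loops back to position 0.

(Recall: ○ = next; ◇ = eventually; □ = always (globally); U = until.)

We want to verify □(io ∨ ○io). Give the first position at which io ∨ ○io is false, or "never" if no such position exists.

3

Check io ∨ ○io at each position in order: 0 ✓, 1 ✓, 2 ✓.
At position 3 the labels are {done} and the next position 4 has {}, so io ∨ ○io is false there. This is the first violation.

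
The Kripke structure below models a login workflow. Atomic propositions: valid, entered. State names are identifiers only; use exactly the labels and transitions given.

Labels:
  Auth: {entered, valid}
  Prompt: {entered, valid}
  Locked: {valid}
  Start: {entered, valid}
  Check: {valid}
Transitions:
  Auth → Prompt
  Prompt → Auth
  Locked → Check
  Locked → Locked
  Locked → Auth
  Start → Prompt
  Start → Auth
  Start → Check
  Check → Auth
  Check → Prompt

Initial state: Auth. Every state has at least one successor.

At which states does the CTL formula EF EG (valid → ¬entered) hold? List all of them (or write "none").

{Locked}

States satisfying EG (valid → ¬entered): {Locked}.
States satisfying EF EG (valid → ¬entered): {Locked}.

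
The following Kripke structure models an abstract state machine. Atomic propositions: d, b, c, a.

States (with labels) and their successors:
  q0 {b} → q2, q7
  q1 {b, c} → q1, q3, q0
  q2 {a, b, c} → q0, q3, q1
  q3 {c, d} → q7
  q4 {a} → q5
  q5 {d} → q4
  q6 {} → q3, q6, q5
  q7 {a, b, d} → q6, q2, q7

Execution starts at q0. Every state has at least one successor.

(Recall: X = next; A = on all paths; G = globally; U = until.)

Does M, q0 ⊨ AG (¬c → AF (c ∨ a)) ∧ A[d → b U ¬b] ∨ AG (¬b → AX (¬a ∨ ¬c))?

States satisfying ¬c → AF (c ∨ a): {q0, q1, q2, q3, q4, q5, q7}.
States satisfying AG (¬c → AF (c ∨ a)): {q4, q5}.
States satisfying d → b: {q0, q1, q2, q4, q6, q7}.
States satisfying ¬b: {q3, q4, q5, q6}.
States satisfying A[d → b U ¬b]: {q3, q4, q5, q6}.
States satisfying AG (¬c → AF (c ∨ a)) ∧ A[d → b U ¬b]: {q4, q5}.
States satisfying ¬b → AX (¬a ∨ ¬c): {q0, q1, q2, q3, q4, q5, q6, q7}.
States satisfying AG (¬b → AX (¬a ∨ ¬c)): {q0, q1, q2, q3, q4, q5, q6, q7}.
States satisfying AG (¬c → AF (c ∨ a)) ∧ A[d → b U ¬b] ∨ AG (¬b → AX (¬a ∨ ¬c)): {q0, q1, q2, q3, q4, q5, q6, q7}.
q0 ∈ Sat(AG (¬c → AF (c ∨ a)) ∧ A[d → b U ¬b] ∨ AG (¬b → AX (¬a ∨ ¬c))).

Holds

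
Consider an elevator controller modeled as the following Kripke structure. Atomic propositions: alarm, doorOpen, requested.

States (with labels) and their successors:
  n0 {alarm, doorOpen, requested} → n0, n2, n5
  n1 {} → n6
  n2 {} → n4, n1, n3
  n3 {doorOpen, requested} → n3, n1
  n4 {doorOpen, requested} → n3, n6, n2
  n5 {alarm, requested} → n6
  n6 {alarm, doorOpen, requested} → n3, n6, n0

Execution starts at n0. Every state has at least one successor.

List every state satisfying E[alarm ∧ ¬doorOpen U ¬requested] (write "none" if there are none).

States satisfying alarm ∧ ¬doorOpen: {n5}.
States satisfying ¬requested: {n1, n2}.
States satisfying E[alarm ∧ ¬doorOpen U ¬requested]: {n1, n2}.

{n1, n2}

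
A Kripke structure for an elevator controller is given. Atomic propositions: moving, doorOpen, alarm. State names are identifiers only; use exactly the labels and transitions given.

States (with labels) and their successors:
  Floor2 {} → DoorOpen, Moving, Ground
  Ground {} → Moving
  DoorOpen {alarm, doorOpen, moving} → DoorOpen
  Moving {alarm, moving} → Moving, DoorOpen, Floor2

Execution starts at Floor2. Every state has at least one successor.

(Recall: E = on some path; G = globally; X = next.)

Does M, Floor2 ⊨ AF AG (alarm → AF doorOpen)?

States satisfying AG (alarm → AF doorOpen): {DoorOpen}.
States satisfying AF AG (alarm → AF doorOpen): {DoorOpen}.
There is a path from Floor2 along which AG (alarm → AF doorOpen) never holds.
Floor2 ∉ Sat(AF AG (alarm → AF doorOpen)).

No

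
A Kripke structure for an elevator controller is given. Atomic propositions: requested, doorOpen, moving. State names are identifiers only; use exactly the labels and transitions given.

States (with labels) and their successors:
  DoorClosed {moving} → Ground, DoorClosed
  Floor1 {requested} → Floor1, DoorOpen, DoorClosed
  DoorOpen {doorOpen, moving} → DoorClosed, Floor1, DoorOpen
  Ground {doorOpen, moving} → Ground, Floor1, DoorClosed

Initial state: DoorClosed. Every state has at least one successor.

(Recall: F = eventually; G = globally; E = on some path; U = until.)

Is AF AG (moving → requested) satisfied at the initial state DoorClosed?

States satisfying AG (moving → requested): ∅.
States satisfying AF AG (moving → requested): ∅.
There is a path from DoorClosed along which AG (moving → requested) never holds.
DoorClosed ∉ Sat(AF AG (moving → requested)).

Violated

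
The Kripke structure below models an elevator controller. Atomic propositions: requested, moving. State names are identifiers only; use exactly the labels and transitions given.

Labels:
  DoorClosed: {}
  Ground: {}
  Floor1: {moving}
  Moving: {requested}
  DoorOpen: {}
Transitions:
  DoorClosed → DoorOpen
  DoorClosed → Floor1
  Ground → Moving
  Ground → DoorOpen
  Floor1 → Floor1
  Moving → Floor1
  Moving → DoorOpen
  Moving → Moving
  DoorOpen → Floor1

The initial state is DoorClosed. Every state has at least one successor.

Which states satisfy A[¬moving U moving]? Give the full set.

States satisfying ¬moving: {DoorClosed, Ground, Moving, DoorOpen}.
States satisfying moving: {Floor1}.
States satisfying A[¬moving U moving]: {DoorClosed, Floor1, DoorOpen}.

{DoorClosed, Floor1, DoorOpen}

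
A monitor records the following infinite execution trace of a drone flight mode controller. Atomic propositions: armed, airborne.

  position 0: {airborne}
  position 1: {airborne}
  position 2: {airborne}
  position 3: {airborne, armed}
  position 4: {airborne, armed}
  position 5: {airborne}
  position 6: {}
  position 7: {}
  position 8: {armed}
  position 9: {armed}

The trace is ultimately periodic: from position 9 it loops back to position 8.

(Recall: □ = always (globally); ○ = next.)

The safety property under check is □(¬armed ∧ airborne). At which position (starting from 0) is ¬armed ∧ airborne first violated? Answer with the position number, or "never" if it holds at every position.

Check ¬armed ∧ airborne at each position in order: 0 ✓, 1 ✓, 2 ✓.
At position 3 the labels are {airborne, armed}, so ¬armed ∧ airborne is false there. This is the first violation.

3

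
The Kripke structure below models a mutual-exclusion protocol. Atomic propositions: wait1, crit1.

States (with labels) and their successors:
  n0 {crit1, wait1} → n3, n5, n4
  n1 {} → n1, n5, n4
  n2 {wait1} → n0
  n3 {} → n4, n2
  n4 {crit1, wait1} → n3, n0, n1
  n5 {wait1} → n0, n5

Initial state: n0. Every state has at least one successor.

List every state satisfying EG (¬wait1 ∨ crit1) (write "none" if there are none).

States satisfying ¬wait1 ∨ crit1: {n0, n1, n3, n4}.
States satisfying EG (¬wait1 ∨ crit1): {n0, n1, n3, n4}.

{n0, n1, n3, n4}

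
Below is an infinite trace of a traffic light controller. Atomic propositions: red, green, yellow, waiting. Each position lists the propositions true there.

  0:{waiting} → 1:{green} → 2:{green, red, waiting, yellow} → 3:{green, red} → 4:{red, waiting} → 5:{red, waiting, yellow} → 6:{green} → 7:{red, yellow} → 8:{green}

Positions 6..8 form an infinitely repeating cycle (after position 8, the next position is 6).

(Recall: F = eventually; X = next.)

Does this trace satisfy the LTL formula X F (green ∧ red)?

Yes

The position after 0 is 1; F (green ∧ red) is true there.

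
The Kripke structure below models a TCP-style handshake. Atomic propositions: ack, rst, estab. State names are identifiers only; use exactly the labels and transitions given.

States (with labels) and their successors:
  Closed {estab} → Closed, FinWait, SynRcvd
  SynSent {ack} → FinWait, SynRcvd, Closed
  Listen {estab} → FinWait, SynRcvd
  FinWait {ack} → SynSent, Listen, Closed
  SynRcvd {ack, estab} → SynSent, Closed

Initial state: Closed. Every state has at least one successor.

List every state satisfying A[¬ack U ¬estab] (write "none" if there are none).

States satisfying ¬ack: {Closed, Listen}.
States satisfying ¬estab: {SynSent, FinWait}.
States satisfying A[¬ack U ¬estab]: {SynSent, FinWait}.

{SynSent, FinWait}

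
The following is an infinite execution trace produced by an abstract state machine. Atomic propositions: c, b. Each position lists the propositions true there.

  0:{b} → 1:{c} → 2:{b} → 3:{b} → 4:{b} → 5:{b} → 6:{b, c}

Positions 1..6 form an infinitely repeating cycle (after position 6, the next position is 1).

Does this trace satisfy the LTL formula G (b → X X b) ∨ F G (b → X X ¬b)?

No

b → X X b must hold at every position from 0 onward. It fails at position 5, so G (b → X X b) is false.
Positions where b holds: 0, 2, 3, 4, 5, 6.
Check X X b at each: 0→ok, 2→ok, 3→ok, 4→ok, 5→fails, 6→ok.
G (b → X X ¬b) is false at every position 0..6, so it never becomes true and F G (b → X X ¬b) fails.
At position 0: G (b → X X b) is false; F G (b → X X ¬b) is false; so G (b → X X b) ∨ F G (b → X X ¬b) is false.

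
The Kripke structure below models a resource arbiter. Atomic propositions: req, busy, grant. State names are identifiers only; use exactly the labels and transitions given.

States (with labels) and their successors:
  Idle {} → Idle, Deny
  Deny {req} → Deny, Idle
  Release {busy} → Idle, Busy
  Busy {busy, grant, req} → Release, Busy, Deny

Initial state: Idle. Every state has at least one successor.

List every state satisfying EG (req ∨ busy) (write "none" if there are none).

{Deny, Release, Busy}

States satisfying req ∨ busy: {Deny, Release, Busy}.
States satisfying EG (req ∨ busy): {Deny, Release, Busy}.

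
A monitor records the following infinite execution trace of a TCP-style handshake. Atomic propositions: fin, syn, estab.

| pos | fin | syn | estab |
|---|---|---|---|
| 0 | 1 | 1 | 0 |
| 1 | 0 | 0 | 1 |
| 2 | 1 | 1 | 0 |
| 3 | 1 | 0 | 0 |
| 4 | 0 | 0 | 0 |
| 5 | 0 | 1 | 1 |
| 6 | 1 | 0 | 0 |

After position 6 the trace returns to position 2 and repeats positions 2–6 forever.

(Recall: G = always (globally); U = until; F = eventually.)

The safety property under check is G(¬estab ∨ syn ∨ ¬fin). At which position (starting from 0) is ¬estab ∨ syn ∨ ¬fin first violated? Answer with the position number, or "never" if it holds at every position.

never

¬estab ∨ syn ∨ ¬fin holds at every position 0..6, and those are all the positions the trace ever visits, so the invariant G(¬estab ∨ syn ∨ ¬fin) is never violated.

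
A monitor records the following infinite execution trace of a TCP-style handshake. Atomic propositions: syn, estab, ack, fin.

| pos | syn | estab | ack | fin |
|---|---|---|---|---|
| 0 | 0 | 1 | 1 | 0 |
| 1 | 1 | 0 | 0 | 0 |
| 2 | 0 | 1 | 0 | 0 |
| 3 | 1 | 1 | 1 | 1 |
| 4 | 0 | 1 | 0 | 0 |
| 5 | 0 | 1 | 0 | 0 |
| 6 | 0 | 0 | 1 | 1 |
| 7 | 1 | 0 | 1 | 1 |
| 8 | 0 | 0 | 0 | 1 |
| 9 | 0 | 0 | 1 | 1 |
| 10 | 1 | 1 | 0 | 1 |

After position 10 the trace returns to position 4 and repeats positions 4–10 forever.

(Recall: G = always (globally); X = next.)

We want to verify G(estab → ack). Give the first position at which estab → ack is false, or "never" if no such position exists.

Check estab → ack at each position in order: 0 ✓, 1 ✓.
At position 2 the labels are {estab}, so estab → ack is false there. This is the first violation.

2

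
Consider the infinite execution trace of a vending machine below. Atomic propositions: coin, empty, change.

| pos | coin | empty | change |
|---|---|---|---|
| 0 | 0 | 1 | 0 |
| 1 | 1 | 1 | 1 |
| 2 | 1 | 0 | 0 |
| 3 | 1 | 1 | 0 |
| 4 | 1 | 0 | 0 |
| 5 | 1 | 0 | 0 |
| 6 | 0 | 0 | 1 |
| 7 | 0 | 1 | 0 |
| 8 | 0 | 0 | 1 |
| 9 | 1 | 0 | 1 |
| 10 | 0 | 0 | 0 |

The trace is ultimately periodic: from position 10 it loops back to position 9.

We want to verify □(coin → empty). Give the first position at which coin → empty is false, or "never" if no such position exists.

Check coin → empty at each position in order: 0 ✓, 1 ✓.
At position 2 the labels are {coin}, so coin → empty is false there. This is the first violation.

2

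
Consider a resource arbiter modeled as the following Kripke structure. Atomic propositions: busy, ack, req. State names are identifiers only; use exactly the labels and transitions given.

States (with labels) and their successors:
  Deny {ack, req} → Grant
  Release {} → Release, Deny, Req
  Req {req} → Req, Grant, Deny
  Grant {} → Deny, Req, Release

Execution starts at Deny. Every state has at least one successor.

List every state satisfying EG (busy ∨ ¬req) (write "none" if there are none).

{Release, Grant}

States satisfying busy ∨ ¬req: {Release, Grant}.
States satisfying EG (busy ∨ ¬req): {Release, Grant}.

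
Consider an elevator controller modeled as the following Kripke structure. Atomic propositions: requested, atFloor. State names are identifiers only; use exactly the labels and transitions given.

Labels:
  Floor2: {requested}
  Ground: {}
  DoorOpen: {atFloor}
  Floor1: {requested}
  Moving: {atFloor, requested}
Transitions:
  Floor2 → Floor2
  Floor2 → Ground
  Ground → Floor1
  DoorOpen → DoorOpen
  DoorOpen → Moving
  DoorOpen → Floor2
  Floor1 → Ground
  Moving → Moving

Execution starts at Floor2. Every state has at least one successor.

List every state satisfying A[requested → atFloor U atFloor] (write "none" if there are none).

{DoorOpen, Moving}

States satisfying requested → atFloor: {Ground, DoorOpen, Moving}.
States satisfying atFloor: {DoorOpen, Moving}.
States satisfying A[requested → atFloor U atFloor]: {DoorOpen, Moving}.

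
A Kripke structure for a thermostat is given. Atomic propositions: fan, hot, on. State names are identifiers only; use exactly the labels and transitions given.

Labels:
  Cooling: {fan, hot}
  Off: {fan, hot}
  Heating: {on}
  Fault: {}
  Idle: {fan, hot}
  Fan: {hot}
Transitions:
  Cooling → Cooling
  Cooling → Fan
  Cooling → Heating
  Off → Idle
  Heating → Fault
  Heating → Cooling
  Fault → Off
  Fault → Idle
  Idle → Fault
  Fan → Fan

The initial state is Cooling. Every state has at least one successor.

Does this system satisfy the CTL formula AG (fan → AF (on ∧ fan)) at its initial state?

Violated

States satisfying fan → AF (on ∧ fan): {Heating, Fault, Fan}.
States satisfying AG (fan → AF (on ∧ fan)): {Fan}.
Cooling is reachable from Cooling and violates fan → AF (on ∧ fan), so AG fails at Cooling.
Cooling ∉ Sat(AG (fan → AF (on ∧ fan))).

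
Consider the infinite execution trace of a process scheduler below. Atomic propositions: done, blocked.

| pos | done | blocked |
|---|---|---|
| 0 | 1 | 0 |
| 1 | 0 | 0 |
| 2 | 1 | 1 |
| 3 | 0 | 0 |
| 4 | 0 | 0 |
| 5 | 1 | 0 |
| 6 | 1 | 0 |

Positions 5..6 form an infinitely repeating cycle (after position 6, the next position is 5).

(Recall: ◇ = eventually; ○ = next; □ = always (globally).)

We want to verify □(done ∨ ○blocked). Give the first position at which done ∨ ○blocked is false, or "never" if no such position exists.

Check done ∨ ○blocked at each position in order: 0 ✓, 1 ✓, 2 ✓.
At position 3 the labels are {} and the next position 4 has {}, so done ∨ ○blocked is false there. This is the first violation.

3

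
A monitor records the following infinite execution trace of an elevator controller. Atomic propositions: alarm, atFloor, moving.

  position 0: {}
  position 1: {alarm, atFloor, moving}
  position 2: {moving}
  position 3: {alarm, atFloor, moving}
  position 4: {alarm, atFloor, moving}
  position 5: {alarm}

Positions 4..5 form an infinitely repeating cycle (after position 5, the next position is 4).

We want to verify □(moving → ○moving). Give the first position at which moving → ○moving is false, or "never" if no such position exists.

Check moving → ○moving at each position in order: 0 ✓, 1 ✓, 2 ✓, 3 ✓.
At position 4 the labels are {alarm, atFloor, moving} and the next position 5 has {alarm}, so moving → ○moving is false there. This is the first violation.

4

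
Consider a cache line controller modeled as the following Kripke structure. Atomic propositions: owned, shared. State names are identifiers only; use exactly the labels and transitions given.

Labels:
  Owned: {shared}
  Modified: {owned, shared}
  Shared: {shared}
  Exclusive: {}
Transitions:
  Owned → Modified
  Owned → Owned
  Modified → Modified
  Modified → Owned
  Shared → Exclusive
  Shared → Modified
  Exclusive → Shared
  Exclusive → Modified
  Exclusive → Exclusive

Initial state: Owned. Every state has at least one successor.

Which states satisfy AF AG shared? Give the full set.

States satisfying AG shared: {Owned, Modified}.
States satisfying AF AG shared: {Owned, Modified}.

{Owned, Modified}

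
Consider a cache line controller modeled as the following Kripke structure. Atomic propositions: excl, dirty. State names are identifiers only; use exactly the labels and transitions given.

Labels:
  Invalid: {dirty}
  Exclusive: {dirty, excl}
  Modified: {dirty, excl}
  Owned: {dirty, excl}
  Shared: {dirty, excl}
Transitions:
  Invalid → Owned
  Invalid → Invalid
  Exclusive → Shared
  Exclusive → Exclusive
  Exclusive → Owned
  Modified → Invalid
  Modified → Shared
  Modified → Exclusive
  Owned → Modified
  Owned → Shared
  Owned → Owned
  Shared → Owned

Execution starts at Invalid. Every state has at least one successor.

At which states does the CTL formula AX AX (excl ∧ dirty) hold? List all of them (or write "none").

{Exclusive, Shared}

States satisfying AX (excl ∧ dirty): {Exclusive, Owned, Shared}.
States satisfying AX AX (excl ∧ dirty): {Exclusive, Shared}.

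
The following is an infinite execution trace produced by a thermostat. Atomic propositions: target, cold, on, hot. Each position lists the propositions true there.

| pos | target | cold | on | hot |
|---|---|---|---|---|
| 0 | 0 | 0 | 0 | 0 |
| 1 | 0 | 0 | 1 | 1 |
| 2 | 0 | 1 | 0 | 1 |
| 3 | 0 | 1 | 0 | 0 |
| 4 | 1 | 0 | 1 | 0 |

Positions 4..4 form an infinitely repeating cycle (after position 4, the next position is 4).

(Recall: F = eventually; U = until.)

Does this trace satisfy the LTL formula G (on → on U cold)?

No

on → on U cold must hold at every position from 0 onward. It fails at position 4, so G (on → on U cold) is false.
Positions where on holds: 1, 4.
Check on U cold at each: 1→ok, 4→fails.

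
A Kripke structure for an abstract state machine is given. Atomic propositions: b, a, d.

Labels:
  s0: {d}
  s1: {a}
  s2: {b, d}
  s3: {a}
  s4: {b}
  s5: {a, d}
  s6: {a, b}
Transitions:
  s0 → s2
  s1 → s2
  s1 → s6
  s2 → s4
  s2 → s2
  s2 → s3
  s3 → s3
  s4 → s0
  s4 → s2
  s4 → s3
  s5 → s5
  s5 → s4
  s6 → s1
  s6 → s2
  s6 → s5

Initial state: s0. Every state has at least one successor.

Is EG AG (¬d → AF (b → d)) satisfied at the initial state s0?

Yes

States satisfying AG (¬d → AF (b → d)): {s0, s1, s2, s3, s4, s5, s6}.
States satisfying EG AG (¬d → AF (b → d)): {s0, s1, s2, s3, s4, s5, s6}.
s0 ∈ Sat(EG AG (¬d → AF (b → d))).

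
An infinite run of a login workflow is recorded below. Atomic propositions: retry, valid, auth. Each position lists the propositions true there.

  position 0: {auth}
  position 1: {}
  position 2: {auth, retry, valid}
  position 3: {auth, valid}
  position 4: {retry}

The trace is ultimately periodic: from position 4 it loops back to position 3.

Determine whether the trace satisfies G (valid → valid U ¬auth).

Yes

valid → valid U ¬auth holds at every position 0..4, and those are all positions ever visited, so G (valid → valid U ¬auth) holds.
Positions where valid holds: 2, 3.
Check valid U ¬auth at each: 2→ok, 3→ok.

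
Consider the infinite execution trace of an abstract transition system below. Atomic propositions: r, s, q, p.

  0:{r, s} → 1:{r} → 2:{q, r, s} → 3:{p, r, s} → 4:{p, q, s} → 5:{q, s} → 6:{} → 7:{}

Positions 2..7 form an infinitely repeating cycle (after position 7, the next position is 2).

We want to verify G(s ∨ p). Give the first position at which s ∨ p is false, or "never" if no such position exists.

Check s ∨ p at each position in order: 0 ✓.
At position 1 the labels are {r}, so s ∨ p is false there. This is the first violation.

1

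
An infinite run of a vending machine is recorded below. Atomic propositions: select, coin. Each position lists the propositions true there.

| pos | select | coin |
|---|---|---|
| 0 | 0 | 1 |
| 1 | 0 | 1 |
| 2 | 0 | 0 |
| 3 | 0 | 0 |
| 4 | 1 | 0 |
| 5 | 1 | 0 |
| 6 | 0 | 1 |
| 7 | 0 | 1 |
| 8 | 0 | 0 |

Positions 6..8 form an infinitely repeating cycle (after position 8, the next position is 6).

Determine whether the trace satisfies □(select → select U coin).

select → select U coin holds at every position 0..8, and those are all positions ever visited, so □(select → select U coin) holds.
Positions where select holds: 4, 5.
Check select U coin at each: 4→ok, 5→ok.

Satisfied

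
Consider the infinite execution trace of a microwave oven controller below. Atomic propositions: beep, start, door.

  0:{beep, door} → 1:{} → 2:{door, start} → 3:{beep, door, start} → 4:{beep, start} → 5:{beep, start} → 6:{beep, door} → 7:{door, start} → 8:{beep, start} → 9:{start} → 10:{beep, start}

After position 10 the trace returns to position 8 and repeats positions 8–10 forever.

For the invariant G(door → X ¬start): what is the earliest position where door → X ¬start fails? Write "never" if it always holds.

2

Check door → X ¬start at each position in order: 0 ✓, 1 ✓.
At position 2 the labels are {door, start} and the next position 3 has {beep, door, start}, so door → X ¬start is false there. This is the first violation.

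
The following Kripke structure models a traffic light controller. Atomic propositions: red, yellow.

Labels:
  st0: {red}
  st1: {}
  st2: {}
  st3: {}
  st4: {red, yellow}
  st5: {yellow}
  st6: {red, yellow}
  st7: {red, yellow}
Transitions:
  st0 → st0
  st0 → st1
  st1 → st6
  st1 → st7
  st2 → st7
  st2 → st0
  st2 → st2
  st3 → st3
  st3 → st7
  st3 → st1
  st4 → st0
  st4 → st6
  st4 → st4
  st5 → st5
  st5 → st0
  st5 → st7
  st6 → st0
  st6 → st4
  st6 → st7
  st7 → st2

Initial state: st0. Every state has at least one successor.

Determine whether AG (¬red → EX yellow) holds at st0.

States satisfying ¬red → EX yellow: {st0, st1, st2, st3, st4, st5, st6, st7}.
States satisfying AG (¬red → EX yellow): {st0, st1, st2, st3, st4, st5, st6, st7}.
Every state reachable from st0 satisfies ¬red → EX yellow.
st0 ∈ Sat(AG (¬red → EX yellow)).

Holds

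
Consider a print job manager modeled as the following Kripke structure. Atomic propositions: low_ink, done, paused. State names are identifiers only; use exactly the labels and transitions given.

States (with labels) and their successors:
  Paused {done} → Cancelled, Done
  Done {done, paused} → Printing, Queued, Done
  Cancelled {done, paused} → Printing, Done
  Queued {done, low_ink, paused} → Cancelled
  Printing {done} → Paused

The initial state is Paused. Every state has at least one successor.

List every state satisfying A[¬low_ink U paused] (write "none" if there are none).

States satisfying ¬low_ink: {Paused, Done, Cancelled, Printing}.
States satisfying paused: {Done, Cancelled, Queued}.
States satisfying A[¬low_ink U paused]: {Paused, Done, Cancelled, Queued, Printing}.

{Paused, Done, Cancelled, Queued, Printing}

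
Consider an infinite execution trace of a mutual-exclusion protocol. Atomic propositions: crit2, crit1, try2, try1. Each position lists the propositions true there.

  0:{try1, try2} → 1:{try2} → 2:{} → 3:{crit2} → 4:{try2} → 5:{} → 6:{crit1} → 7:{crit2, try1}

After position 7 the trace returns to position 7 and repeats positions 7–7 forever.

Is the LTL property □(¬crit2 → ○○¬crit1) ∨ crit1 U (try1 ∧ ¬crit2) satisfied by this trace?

Yes

¬crit2 → ○○¬crit1 must hold at every position from 0 onward. It fails at position 4, so □(¬crit2 → ○○¬crit1) is false.
Positions where ¬crit2 holds: 0, 1, 2, 4, 5, 6.
Check ○○¬crit1 at each: 0→ok, 1→ok, 2→ok, 4→fails, 5→ok, 6→ok.
Walking from position 0: try1 ∧ ¬crit2 first holds at position 0, and crit1 holds at every earlier position along the way, so crit1 U (try1 ∧ ¬crit2) holds.
At position 0: □(¬crit2 → ○○¬crit1) is false; crit1 U (try1 ∧ ¬crit2) is true; so □(¬crit2 → ○○¬crit1) ∨ crit1 U (try1 ∧ ¬crit2) is true.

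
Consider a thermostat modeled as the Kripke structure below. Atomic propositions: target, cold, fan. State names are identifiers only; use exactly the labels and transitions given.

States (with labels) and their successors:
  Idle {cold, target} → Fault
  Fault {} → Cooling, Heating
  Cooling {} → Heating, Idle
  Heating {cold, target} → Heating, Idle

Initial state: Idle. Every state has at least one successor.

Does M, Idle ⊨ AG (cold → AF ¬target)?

States satisfying cold → AF ¬target: {Idle, Fault, Cooling}.
States satisfying AG (cold → AF ¬target): ∅.
Heating is reachable from Idle and violates cold → AF ¬target, so AG fails at Idle.
Idle ∉ Sat(AG (cold → AF ¬target)).

Does not hold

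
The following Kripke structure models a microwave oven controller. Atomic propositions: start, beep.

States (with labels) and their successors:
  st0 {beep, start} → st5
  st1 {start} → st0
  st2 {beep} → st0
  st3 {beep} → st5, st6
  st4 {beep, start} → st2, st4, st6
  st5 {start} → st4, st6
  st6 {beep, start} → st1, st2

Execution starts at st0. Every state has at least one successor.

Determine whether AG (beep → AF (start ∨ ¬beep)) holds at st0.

States satisfying beep → AF (start ∨ ¬beep): {st0, st1, st2, st3, st4, st5, st6}.
States satisfying AG (beep → AF (start ∨ ¬beep)): {st0, st1, st2, st3, st4, st5, st6}.
Every state reachable from st0 satisfies beep → AF (start ∨ ¬beep).
st0 ∈ Sat(AG (beep → AF (start ∨ ¬beep))).

Holds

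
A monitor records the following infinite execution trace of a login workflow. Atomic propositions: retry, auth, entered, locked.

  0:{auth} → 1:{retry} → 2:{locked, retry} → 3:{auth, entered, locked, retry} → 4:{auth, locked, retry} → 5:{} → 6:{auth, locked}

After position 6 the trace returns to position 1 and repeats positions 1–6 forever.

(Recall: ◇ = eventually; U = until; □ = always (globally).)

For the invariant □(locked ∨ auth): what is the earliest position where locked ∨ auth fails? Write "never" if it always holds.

1

Check locked ∨ auth at each position in order: 0 ✓.
At position 1 the labels are {retry}, so locked ∨ auth is false there. This is the first violation.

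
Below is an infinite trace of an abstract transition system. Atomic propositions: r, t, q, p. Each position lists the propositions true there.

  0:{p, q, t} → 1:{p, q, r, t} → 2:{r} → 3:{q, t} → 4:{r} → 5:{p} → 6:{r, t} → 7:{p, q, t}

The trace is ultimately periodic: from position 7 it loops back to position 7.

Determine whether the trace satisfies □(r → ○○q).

r → ○○q must hold at every position from 0 onward. It fails at position 2, so □(r → ○○q) is false.
Positions where r holds: 1, 2, 4, 6.
Check ○○q at each: 1→ok, 2→fails, 4→fails, 6→ok.

Violated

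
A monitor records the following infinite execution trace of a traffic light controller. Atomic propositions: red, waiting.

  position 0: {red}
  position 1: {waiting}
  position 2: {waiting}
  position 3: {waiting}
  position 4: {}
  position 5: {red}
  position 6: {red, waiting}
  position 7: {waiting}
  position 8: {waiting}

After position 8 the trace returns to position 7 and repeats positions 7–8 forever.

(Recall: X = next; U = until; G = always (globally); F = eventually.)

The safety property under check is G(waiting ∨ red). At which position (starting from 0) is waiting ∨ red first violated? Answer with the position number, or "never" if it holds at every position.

4

Check waiting ∨ red at each position in order: 0 ✓, 1 ✓, 2 ✓, 3 ✓.
At position 4 the labels are {}, so waiting ∨ red is false there. This is the first violation.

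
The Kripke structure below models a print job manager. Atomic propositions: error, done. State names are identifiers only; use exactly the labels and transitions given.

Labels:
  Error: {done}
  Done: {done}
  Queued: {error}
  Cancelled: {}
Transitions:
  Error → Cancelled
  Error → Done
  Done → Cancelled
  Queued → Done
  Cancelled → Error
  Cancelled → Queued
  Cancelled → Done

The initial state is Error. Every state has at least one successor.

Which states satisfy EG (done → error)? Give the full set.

States satisfying done → error: {Queued, Cancelled}.
States satisfying EG (done → error): ∅.

none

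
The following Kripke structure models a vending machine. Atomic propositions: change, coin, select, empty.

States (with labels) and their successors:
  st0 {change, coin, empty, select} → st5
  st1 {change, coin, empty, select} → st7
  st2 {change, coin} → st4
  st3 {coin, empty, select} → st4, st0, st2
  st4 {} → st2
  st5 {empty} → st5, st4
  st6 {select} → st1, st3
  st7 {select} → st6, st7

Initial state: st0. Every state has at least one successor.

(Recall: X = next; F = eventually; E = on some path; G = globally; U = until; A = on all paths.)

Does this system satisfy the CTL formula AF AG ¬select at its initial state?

States satisfying AG ¬select: {st2, st4, st5}.
States satisfying AF AG ¬select: {st0, st2, st3, st4, st5}.
st0 ∈ Sat(AF AG ¬select).

Holds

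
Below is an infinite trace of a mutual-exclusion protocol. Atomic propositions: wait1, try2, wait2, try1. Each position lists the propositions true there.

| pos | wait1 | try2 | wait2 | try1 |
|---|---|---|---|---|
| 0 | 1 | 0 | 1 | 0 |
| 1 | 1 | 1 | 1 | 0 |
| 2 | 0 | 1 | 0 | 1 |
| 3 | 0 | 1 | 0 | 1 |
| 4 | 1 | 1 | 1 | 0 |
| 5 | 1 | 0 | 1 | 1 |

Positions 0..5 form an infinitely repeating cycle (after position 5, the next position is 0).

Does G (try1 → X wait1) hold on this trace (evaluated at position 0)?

try1 → X wait1 must hold at every position from 0 onward. It fails at position 2, so G (try1 → X wait1) is false.
Positions where try1 holds: 2, 3, 5.
Check X wait1 at each: 2→fails, 3→ok, 5→ok.

Does not hold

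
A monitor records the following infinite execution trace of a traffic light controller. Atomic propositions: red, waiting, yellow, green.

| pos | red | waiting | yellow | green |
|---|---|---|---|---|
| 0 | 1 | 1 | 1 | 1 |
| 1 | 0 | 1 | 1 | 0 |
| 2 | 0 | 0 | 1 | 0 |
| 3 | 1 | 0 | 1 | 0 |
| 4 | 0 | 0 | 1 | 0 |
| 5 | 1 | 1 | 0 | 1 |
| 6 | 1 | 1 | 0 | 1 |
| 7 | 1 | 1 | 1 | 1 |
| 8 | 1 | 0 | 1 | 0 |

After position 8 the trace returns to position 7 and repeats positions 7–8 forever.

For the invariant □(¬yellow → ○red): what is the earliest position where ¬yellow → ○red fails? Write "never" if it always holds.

¬yellow → ○red holds at every position 0..8, and those are all the positions the trace ever visits, so the invariant □(¬yellow → ○red) is never violated.

never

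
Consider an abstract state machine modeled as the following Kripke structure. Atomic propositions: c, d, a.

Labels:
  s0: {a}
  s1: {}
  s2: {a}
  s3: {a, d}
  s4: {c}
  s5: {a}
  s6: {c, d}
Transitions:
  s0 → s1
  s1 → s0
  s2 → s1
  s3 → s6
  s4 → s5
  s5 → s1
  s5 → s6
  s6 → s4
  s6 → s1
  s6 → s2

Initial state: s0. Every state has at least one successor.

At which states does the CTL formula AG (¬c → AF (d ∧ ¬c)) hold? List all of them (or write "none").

States satisfying ¬c → AF (d ∧ ¬c): {s3, s4, s6}.
States satisfying AG (¬c → AF (d ∧ ¬c)): ∅.

none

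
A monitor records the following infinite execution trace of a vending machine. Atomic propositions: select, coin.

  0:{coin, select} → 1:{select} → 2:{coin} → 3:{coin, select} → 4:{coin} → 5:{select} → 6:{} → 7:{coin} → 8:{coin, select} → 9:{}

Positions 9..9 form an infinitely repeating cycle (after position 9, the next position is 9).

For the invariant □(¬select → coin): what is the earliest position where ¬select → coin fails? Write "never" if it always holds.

Check ¬select → coin at each position in order: 0 ✓, 1 ✓, 2 ✓, 3 ✓, 4 ✓, 5 ✓.
At position 6 the labels are {}, so ¬select → coin is false there. This is the first violation.

6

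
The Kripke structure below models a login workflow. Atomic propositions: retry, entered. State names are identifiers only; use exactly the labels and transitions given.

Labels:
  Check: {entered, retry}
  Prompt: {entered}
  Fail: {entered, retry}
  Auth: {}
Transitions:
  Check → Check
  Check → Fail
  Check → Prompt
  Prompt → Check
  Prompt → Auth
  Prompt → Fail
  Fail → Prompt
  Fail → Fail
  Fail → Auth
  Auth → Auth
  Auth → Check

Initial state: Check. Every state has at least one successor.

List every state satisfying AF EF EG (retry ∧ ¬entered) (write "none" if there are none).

States satisfying EF EG (retry ∧ ¬entered): ∅.
States satisfying AF EF EG (retry ∧ ¬entered): ∅.

none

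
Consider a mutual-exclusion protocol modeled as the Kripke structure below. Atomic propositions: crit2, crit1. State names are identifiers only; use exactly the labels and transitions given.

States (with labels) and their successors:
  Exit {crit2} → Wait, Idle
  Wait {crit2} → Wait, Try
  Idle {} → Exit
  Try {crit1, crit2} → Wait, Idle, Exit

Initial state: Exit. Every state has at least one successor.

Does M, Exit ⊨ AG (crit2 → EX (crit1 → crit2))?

Holds

States satisfying crit2 → EX (crit1 → crit2): {Exit, Wait, Idle, Try}.
States satisfying AG (crit2 → EX (crit1 → crit2)): {Exit, Wait, Idle, Try}.
Every state reachable from Exit satisfies crit2 → EX (crit1 → crit2).
Exit ∈ Sat(AG (crit2 → EX (crit1 → crit2))).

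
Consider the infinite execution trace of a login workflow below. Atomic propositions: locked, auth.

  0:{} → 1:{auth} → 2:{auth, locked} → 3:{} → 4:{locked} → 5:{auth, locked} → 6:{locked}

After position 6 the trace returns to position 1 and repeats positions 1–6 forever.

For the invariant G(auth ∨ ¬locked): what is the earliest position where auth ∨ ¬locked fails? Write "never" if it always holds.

Check auth ∨ ¬locked at each position in order: 0 ✓, 1 ✓, 2 ✓, 3 ✓.
At position 4 the labels are {locked}, so auth ∨ ¬locked is false there. This is the first violation.

4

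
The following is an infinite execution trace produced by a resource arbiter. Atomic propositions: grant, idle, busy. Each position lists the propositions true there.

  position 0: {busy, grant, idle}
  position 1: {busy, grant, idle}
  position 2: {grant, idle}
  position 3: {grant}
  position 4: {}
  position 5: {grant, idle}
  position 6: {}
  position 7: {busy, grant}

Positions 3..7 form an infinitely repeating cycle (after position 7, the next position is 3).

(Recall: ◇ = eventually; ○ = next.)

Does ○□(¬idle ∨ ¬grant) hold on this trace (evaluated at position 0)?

No

The position after 0 is 1; □(¬idle ∨ ¬grant) is false there.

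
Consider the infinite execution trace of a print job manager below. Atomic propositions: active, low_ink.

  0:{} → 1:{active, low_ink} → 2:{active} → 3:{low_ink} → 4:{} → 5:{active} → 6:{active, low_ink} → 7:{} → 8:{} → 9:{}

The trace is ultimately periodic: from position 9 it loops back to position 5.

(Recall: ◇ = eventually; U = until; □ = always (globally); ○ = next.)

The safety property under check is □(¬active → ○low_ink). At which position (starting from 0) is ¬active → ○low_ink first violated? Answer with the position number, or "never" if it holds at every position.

Check ¬active → ○low_ink at each position in order: 0 ✓, 1 ✓, 2 ✓.
At position 3 the labels are {low_ink} and the next position 4 has {}, so ¬active → ○low_ink is false there. This is the first violation.

3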